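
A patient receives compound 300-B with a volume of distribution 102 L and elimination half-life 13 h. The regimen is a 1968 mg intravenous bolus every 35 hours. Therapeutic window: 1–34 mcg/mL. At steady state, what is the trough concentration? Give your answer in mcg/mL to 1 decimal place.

3.5 mcg/mL

k = ln2/t½ = ln2/13 ≈ 0.053319 h⁻¹; fraction remaining f = e^(−kτ) = e^(−0.053319×35) ≈ 0.1547.
At steady state, accumulation factor R = 1/(1 − e^(−kτ)) ≈ 1.1830.
Each bolus raises the concentration by D/Vd = 1968/102 ≈ 19.294 mcg/mL.
Steady-state peak Cmax,ss = C₀·R ≈ 19.294 × 1.1830 ≈ 22.825 mcg/mL.
One interval later, Cmin,ss = Cmax,ss·e^(−kτ) ≈ 22.825 × 0.1547 ≈ 3.531 mcg/mL.
Trough 3.5 mcg/mL vs MEC 1 mcg/mL: adequate.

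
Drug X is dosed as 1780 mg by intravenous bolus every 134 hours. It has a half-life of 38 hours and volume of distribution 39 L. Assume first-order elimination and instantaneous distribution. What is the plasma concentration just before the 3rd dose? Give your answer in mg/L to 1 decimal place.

4.3 mg/L

f = (1/2)^(τ/t½) = (1/2)^(134/38) ≈ 0.0868.
C₀ = D/Vd = 1780/39 ≈ 45.641 mg/L.
Before the 3rd dose, 2 doses have been given. Superposition: Cmin = C₀·(f + f²).
≈ 45.641 × (0.0868 + 0.0075) ≈ 45.641 × 0.0943 ≈ 4.304 mg/L.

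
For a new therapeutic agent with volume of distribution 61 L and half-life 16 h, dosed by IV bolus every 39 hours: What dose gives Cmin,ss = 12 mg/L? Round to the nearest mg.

τ/t½ = 39/16 ≈ 2.4375, so f = (1/2)^(39/16) ≈ 0.184603.
Cmin,ss = (D/Vd)·f/(1−f), so D = Cmin,ss·Vd·(1−f)/f.
D = 12 × 61 × (1−f)/f ≈ 12 × 61 × 4.41703 ≈ 3233.27 mg.

3233 mg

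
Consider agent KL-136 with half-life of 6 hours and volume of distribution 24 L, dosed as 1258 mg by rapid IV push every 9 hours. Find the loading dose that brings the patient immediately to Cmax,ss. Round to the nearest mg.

f = (1/2)^(9/6) ≈ 0.353553; accumulation ratio R = 1/(1−f) ≈ 1.54692.
Loading dose to hit Cmax,ss on first dose: D_load = D_maint·R ≈ 1258 × 1.54692 ≈ 1946.03 mg.

1946 mg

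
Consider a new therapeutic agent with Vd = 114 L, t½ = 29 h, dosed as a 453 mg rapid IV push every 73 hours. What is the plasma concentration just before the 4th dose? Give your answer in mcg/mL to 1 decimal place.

f = (1/2)^(τ/t½) = (1/2)^(73/29) ≈ 0.1747.
C₀ = D/Vd = 453/114 ≈ 3.974 mcg/mL.
Before the 4th dose, 3 doses have been given. Superposition: Cmin = C₀·(f + f² + … + f^3).
≈ 3.974 × (0.1747 + 0.0305 + 0.0053) ≈ 3.974 × 0.2105 ≈ 0.837 mcg/mL.

0.8 mcg/mL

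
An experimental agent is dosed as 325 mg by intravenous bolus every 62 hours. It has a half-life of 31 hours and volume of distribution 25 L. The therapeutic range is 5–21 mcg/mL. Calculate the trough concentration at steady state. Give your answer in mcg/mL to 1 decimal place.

τ = 62 h = 2 half-lives, so f = (1/2)^2 = 0.25.
Accumulation ratio R = 1/(1 − f) = 1/0.75 = 4/3.
Single-dose peak C₀ = D/Vd = 325/25 = 13 mcg/mL.
Steady-state peak Cmax,ss = C₀·R = 13 × 4/3 ≈ 17.333 mcg/mL.
Steady-state trough Cmin,ss = Cmax,ss·f ≈ 17.333 × 0.25 ≈ 4.333 mcg/mL.
Trough 4.3 mcg/mL vs MEC 5 mcg/mL: subtherapeutic.

4.3 mcg/mL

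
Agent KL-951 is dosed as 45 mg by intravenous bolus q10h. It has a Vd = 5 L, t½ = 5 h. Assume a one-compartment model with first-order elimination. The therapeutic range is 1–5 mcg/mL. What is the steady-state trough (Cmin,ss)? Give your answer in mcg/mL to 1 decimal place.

3.0 mcg/mL

The dosing interval is 2 half-lives, so f = 2^(−2) = 0.25.
At steady state, R = 1/(1 − 0.25) = 4/3.
Single-dose peak C₀ = D/Vd = 45/5 = 9 mcg/mL.
Steady-state peak Cmax,ss = C₀·R = 9 × 4/3 ≈ 12.000 mcg/mL.
Steady-state trough Cmin,ss = Cmax,ss·f ≈ 12.000 × 0.25 ≈ 3.000 mcg/mL.
Trough 3.0 mcg/mL vs MEC 1 mcg/mL: adequate.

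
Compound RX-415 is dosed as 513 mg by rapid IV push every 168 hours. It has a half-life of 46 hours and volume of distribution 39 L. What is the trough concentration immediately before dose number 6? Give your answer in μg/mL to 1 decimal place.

1.1 μg/mL

f = (1/2)^(τ/t½) = (1/2)^(168/46) ≈ 0.0795.
C₀ = D/Vd = 513/39 ≈ 13.154 μg/mL.
Before the 6th dose, 5 doses have been given. Superposition: Cmin = C₀·(f + f² + … + f^5).
≈ 13.154 × (0.0795 + 0.0063 + 0.0005 + 0.0000 + 0.0000) ≈ 13.154 × 0.0863 ≈ 1.135 μg/mL.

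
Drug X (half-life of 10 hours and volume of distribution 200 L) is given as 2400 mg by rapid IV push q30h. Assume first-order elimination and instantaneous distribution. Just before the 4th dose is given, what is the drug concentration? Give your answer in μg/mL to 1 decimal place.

f = (1/2)^(τ/t½) = (1/2)^(30/10) ≈ 0.1250.
C₀ = D/Vd = 2400/200 ≈ 12.000 μg/mL.
Before the 4th dose, 3 doses have been given. Superposition: Cmin = C₀·(f + f² + … + f^3).
≈ 12.000 × (0.1250 + 0.0156 + 0.0020) ≈ 12.000 × 0.1426 ≈ 1.711 μg/mL.

1.7 μg/mL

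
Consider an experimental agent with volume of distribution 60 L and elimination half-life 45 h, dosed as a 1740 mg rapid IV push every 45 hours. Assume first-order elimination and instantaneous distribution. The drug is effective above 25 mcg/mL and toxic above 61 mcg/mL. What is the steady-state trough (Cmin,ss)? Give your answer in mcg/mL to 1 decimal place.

The dosing interval is 1 half-life, so f = 2^(−1) = 0.5.
Accumulation ratio R = 1/(1 − f) = 1/0.5 = 2/1.
Single-dose peak C₀ = D/Vd = 1740/60 = 29 mcg/mL.
Steady-state peak Cmax,ss = C₀·R = 29 × 2/1 ≈ 58.000 mcg/mL.
Steady-state trough Cmin,ss = Cmax,ss·f ≈ 58.000 × 0.5 ≈ 29.000 mcg/mL.
Trough 29.0 mcg/mL vs MEC 25 mcg/mL: adequate.

29.0 mcg/mL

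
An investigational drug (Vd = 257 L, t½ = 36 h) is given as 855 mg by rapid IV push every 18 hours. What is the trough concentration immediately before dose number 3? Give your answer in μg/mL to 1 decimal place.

4.0 μg/mL

f = (1/2)^(τ/t½) = (1/2)^(18/36) ≈ 0.7071.
C₀ = D/Vd = 855/257 ≈ 3.327 μg/mL.
Before the 3rd dose, 2 doses have been given. Superposition: Cmin = C₀·(f + f²).
≈ 3.327 × (0.7071 + 0.5000) ≈ 3.327 × 1.2071 ≈ 4.016 μg/mL.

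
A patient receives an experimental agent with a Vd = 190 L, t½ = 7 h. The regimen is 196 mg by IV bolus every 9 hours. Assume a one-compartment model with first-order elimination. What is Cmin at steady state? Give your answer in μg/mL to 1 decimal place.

0.7 μg/mL

k = ln2/t½ = ln2/7 ≈ 0.099021 h⁻¹; fraction remaining f = e^(−kτ) = e^(−0.099021×9) ≈ 0.4102.
Accumulation ratio R = 1/(1 − f) ≈ 1/0.5898 ≈ 1.6955.
Single-dose peak C₀ = D/Vd = 196/190 ≈ 1.032 μg/mL.
Cmax,ss = C₀/(1 − f) ≈ 1.032/0.5898 ≈ 1.750 μg/mL.
Steady-state trough Cmin,ss = Cmax,ss·f ≈ 1.750 × 0.4102 ≈ 0.718 μg/mL.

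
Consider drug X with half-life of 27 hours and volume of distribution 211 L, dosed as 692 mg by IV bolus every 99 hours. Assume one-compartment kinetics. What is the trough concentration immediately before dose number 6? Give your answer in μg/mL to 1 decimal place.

0.3 μg/mL

f = (1/2)^(τ/t½) = (1/2)^(99/27) ≈ 0.0787.
C₀ = D/Vd = 692/211 ≈ 3.280 μg/mL.
Before the 6th dose, 5 doses have been given. Superposition: Cmin = C₀·(f + f² + … + f^5).
≈ 3.280 × (0.0787 + 0.0062 + 0.0005 + 0.0000 + 0.0000) ≈ 3.280 × 0.0854 ≈ 0.280 μg/mL.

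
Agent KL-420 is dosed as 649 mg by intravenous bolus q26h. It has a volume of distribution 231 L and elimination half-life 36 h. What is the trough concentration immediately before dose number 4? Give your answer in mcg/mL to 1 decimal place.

3.4 mcg/mL

f = (1/2)^(τ/t½) = (1/2)^(26/36) ≈ 0.6062.
C₀ = D/Vd = 649/231 ≈ 2.810 mcg/mL.
Before the 4th dose, 3 doses have been given. Superposition: Cmin = C₀·(f + f² + … + f^3).
≈ 2.810 × (0.6062 + 0.3675 + 0.2228) ≈ 2.810 × 1.1965 ≈ 3.362 mcg/mL.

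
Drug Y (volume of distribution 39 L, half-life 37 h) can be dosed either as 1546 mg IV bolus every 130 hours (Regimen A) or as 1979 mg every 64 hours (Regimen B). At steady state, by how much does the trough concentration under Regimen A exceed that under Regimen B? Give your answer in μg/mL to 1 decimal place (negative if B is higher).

Regimen A: f = (1/2)^(130/37) ≈ 0.0876; Cmin,ss = (1546/39)·f/(1−f) ≈ 3.806 μg/mL.
Regimen B: f = (1/2)^(64/37) ≈ 0.3015; Cmin,ss = (1979/39)·f/(1−f) ≈ 21.903 μg/mL.
Difference ≈ 3.806 − 21.903 ≈ -18.097 μg/mL.

-18.1 μg/mL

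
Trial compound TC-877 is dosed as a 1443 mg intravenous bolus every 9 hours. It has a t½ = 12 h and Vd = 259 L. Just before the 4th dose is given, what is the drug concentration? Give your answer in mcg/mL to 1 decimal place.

6.5 mcg/mL

f = (1/2)^(τ/t½) = (1/2)^(9/12) ≈ 0.5946.
C₀ = D/Vd = 1443/259 ≈ 5.571 mcg/mL.
Before the 4th dose, 3 doses have been given. Superposition: Cmin = C₀·(f + f² + … + f^3).
≈ 5.571 × (0.5946 + 0.3535 + 0.2102) ≈ 5.571 × 1.1583 ≈ 6.453 mcg/mL.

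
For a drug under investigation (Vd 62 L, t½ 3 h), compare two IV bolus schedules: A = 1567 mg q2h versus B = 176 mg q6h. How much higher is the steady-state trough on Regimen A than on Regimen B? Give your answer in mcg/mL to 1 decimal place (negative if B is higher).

Regimen A: f = (1/2)^(2/3) ≈ 0.6300; Cmin,ss = (1567/62)·f/(1−f) ≈ 43.034 mcg/mL.
Regimen B: f = (1/2)^(6/3) ≈ 0.2500; Cmin,ss = (176/62)·f/(1−f) ≈ 0.946 mcg/mL.
Difference ≈ 43.034 − 0.946 ≈ 42.088 mcg/mL.

42.1 mcg/mL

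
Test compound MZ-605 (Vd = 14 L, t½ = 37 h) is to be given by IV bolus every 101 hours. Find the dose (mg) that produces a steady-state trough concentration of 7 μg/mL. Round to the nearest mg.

552 mg

τ/t½ = 101/37 ≈ 2.7297, so f = (1/2)^(101/37) ≈ 0.150754.
Cmin,ss = (D/Vd)·f/(1−f), so D = Cmin,ss·Vd·(1−f)/f.
D = 7 × 14 × (1−f)/f ≈ 7 × 14 × 5.63332 ≈ 552.07 mg.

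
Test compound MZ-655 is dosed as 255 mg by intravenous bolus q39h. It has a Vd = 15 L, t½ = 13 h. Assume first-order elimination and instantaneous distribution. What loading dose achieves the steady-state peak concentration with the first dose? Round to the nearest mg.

291 mg

f = (1/2)^(39/13) ≈ 0.125000; accumulation ratio R = 1/(1−f) ≈ 1.14286.
Loading dose to hit Cmax,ss on first dose: D_load = D_maint·R ≈ 255 × 1.14286 ≈ 291.43 mg.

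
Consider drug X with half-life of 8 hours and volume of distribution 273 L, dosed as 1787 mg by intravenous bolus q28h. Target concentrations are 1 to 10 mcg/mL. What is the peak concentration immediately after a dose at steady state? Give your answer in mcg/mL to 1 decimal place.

7.2 mcg/mL

Over one 28-h interval, 28/8 ≈ 3.5 half-lives elapse, leaving f ≈ 0.0884 of each dose.
At steady state, accumulation factor R = 1/(1 − e^(−kτ)) ≈ 1.0970.
Each bolus raises the concentration by D/Vd = 1787/273 ≈ 6.546 mcg/mL.
Steady-state peak Cmax,ss = C₀·R ≈ 6.546 × 1.0970 ≈ 7.181 mcg/mL.
Peak 7.2 mcg/mL vs MTC 10 mcg/mL: below toxic threshold.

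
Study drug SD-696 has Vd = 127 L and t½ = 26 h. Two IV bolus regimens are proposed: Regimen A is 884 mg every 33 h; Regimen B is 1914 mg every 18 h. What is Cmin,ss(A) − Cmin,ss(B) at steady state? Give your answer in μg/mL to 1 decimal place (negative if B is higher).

Regimen A: f = (1/2)^(33/26) ≈ 0.4149; Cmin,ss = (884/127)·f/(1−f) ≈ 4.936 μg/mL.
Regimen B: f = (1/2)^(18/26) ≈ 0.6189; Cmin,ss = (1914/127)·f/(1−f) ≈ 24.475 μg/mL.
Difference ≈ 4.936 − 24.475 ≈ -19.539 μg/mL.

-19.5 μg/mL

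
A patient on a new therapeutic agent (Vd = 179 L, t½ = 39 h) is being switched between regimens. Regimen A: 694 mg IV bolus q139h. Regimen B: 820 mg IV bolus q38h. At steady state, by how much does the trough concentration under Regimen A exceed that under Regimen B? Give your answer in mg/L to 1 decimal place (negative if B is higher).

Regimen A: f = (1/2)^(139/39) ≈ 0.0845; Cmin,ss = (694/179)·f/(1−f) ≈ 0.358 mg/L.
Regimen B: f = (1/2)^(38/39) ≈ 0.5090; Cmin,ss = (820/179)·f/(1−f) ≈ 4.749 mg/L.
Difference ≈ 0.358 − 4.749 ≈ -4.391 mg/L.

-4.4 mg/L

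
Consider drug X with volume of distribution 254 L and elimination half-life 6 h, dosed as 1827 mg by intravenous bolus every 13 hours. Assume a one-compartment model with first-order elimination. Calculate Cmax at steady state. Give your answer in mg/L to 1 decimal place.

k = ln2/t½ = ln2/6 ≈ 0.115525 h⁻¹; fraction remaining f = e^(−kτ) = e^(−0.115525×13) ≈ 0.2227.
At steady state, accumulation factor R = 1/(1 − e^(−kτ)) ≈ 1.2865.
Single-dose peak C₀ = D/Vd = 1827/254 ≈ 7.193 mg/L.
Steady-state peak Cmax,ss = C₀·R ≈ 7.193 × 1.2865 ≈ 9.254 mg/L.

9.3 mg/L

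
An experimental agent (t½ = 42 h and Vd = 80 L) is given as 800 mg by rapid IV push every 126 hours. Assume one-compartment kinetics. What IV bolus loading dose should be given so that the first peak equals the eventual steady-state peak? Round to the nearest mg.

f = (1/2)^(126/42) ≈ 0.125000; accumulation ratio R = 1/(1−f) ≈ 1.14286.
Loading dose to hit Cmax,ss on first dose: D_load = D_maint·R ≈ 800 × 1.14286 ≈ 914.29 mg.

914 mg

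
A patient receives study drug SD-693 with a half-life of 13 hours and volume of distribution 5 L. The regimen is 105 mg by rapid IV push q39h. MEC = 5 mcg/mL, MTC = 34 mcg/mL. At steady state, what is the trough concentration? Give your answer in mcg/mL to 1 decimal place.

The dosing interval is 3 half-lives, so f = 2^(−3) = 0.125.
Accumulation ratio R = 1/(1 − f) = 1/0.875 = 8/7.
Single-dose peak C₀ = D/Vd = 105/5 = 21 mcg/mL.
Steady-state peak Cmax,ss = C₀·R = 21 × 8/7 ≈ 24.000 mcg/mL.
Steady-state trough Cmin,ss = Cmax,ss·f ≈ 24.000 × 0.125 ≈ 3.000 mcg/mL.
Trough 3.0 mcg/mL vs MEC 5 mcg/mL: subtherapeutic.

3.0 mcg/mL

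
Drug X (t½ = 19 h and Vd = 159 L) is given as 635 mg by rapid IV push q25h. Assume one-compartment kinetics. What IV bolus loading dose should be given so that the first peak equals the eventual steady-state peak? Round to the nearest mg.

f = (1/2)^(25/19) ≈ 0.401706; accumulation ratio R = 1/(1−f) ≈ 1.67142.
Loading dose to hit Cmax,ss on first dose: D_load = D_maint·R ≈ 635 × 1.67142 ≈ 1061.35 mg.

1061 mg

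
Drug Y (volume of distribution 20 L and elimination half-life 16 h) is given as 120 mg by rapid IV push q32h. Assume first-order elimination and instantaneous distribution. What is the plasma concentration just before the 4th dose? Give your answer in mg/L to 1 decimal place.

f = (1/2)^(τ/t½) = (1/2)^(32/16) ≈ 0.2500.
C₀ = D/Vd = 120/20 ≈ 6.000 mg/L.
Before the 4th dose, 3 doses have been given. Superposition: Cmin = C₀·(f + f² + … + f^3).
≈ 6.000 × (0.2500 + 0.0625 + 0.0156) ≈ 6.000 × 0.3281 ≈ 1.969 mg/L.

2.0 mg/L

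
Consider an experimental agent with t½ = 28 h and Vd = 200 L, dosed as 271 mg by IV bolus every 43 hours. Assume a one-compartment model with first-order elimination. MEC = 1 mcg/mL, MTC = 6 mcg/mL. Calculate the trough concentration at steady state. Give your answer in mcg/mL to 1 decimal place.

k = ln2/t½ = ln2/28 ≈ 0.024755 h⁻¹; fraction remaining f = e^(−kτ) = e^(−0.024755×43) ≈ 0.3449.
Accumulation ratio R = 1/(1 − f) ≈ 1/0.6551 ≈ 1.5265.
Single-dose peak C₀ = D/Vd = 271/200 ≈ 1.355 mcg/mL.
Cmax,ss = C₀/(1 − f) ≈ 1.355/0.6551 ≈ 2.068 mcg/mL.
Steady-state trough Cmin,ss = Cmax,ss·f ≈ 2.068 × 0.3449 ≈ 0.713 mcg/mL.
Trough 0.7 mcg/mL vs MEC 1 mcg/mL: subtherapeutic.

0.7 mcg/mL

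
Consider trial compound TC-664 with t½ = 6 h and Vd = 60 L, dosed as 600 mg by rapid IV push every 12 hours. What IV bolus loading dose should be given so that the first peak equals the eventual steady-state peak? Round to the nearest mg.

f = (1/2)^(12/6) ≈ 0.250000; accumulation ratio R = 1/(1−f) ≈ 1.33333.
Loading dose to hit Cmax,ss on first dose: D_load = D_maint·R ≈ 600 × 1.33333 ≈ 800.00 mg.

800 mg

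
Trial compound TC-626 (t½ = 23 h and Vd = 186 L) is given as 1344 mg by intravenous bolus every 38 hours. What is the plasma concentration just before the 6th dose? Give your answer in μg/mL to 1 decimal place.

3.4 μg/mL

f = (1/2)^(τ/t½) = (1/2)^(38/23) ≈ 0.3182.
C₀ = D/Vd = 1344/186 ≈ 7.226 μg/mL.
Before the 6th dose, 5 doses have been given. Superposition: Cmin = C₀·(f + f² + … + f^5).
≈ 7.226 × (0.3182 + 0.1013 + 0.0322 + 0.0103 + 0.0033) ≈ 7.226 × 0.4653 ≈ 3.362 μg/mL.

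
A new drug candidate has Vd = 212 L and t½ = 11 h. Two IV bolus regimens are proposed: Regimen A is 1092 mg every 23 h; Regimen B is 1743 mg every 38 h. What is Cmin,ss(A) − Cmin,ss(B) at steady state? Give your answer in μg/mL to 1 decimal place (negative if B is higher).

0.8 μg/mL

Regimen A: f = (1/2)^(23/11) ≈ 0.2347; Cmin,ss = (1092/212)·f/(1−f) ≈ 1.580 μg/mL.
Regimen B: f = (1/2)^(38/11) ≈ 0.0912; Cmin,ss = (1743/212)·f/(1−f) ≈ 0.825 μg/mL.
Difference ≈ 1.580 − 0.825 ≈ 0.755 μg/mL.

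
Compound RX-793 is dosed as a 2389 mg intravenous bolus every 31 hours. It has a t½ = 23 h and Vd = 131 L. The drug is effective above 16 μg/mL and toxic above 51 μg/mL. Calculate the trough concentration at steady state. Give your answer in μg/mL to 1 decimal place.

Over one 31-h interval, 31/23 ≈ 1.3478 half-lives elapse, leaving f ≈ 0.3929 of each dose.
Accumulation ratio R = 1/(1 − f) ≈ 1/0.6071 ≈ 1.6472.
Each bolus raises the concentration by D/Vd = 2389/131 ≈ 18.237 μg/mL.
Steady-state peak Cmax,ss = C₀·R ≈ 18.237 × 1.6472 ≈ 30.040 μg/mL.
One interval later, Cmin,ss = Cmax,ss·e^(−kτ) ≈ 30.040 × 0.3929 ≈ 11.803 μg/mL.
Trough 11.8 μg/mL vs MEC 16 μg/mL: subtherapeutic.

11.8 μg/mL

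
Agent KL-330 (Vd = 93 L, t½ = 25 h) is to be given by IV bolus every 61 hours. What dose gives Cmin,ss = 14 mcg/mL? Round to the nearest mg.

5763 mg

τ/t½ = 61/25 ≈ 2.44, so f = (1/2)^(61/25) ≈ 0.184284.
Cmin,ss = (D/Vd)·f/(1−f), so D = Cmin,ss·Vd·(1−f)/f.
D = 14 × 93 × (1−f)/f ≈ 14 × 93 × 4.42641 ≈ 5763.19 mg.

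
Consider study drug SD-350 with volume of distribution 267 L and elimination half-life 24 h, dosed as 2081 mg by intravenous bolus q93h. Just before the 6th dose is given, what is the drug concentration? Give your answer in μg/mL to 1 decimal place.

f = (1/2)^(τ/t½) = (1/2)^(93/24) ≈ 0.0682.
C₀ = D/Vd = 2081/267 ≈ 7.794 μg/mL.
Before the 6th dose, 5 doses have been given. Superposition: Cmin = C₀·(f + f² + … + f^5).
≈ 7.794 × (0.0682 + 0.0047 + 0.0003 + 0.0000 + 0.0000) ≈ 7.794 × 0.0732 ≈ 0.571 μg/mL.

0.6 μg/mL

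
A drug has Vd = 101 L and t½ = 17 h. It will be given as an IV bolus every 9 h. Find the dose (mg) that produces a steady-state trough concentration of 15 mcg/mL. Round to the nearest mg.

τ/t½ = 9/17 ≈ 0.52941, so f = (1/2)^(9/17) ≈ 0.692837.
Cmin,ss = (D/Vd)·f/(1−f), so D = Cmin,ss·Vd·(1−f)/f.
D = 15 × 101 × (1−f)/f ≈ 15 × 101 × 0.44334 ≈ 671.66 mg.

672 mg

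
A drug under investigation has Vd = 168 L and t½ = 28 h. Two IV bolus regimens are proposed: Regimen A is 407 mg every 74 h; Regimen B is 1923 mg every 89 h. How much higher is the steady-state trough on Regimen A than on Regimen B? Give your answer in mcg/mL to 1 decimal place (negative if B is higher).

-1.0 mcg/mL

Regimen A: f = (1/2)^(74/28) ≈ 0.1601; Cmin,ss = (407/168)·f/(1−f) ≈ 0.462 mcg/mL.
Regimen B: f = (1/2)^(89/28) ≈ 0.1104; Cmin,ss = (1923/168)·f/(1−f) ≈ 1.421 mcg/mL.
Difference ≈ 0.462 − 1.421 ≈ -0.959 mcg/mL.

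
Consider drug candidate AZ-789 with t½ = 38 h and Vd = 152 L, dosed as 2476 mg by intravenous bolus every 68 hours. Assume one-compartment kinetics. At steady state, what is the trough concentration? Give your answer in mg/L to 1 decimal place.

Over one 68-h interval, 68/38 ≈ 1.7895 half-lives elapse, leaving f ≈ 0.2893 of each dose.
At steady state, accumulation factor R = 1/(1 − e^(−kτ)) ≈ 1.4071.
Each bolus raises the concentration by D/Vd = 2476/152 ≈ 16.289 mg/L.
Steady-state peak Cmax,ss = C₀·R ≈ 16.289 × 1.4071 ≈ 22.920 mg/L.
One interval later, Cmin,ss = Cmax,ss·e^(−kτ) ≈ 22.920 × 0.2893 ≈ 6.631 mg/L.

6.6 mg/L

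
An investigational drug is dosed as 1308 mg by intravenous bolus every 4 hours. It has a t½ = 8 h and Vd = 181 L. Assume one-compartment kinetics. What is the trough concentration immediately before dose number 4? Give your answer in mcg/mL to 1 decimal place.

11.3 mcg/mL

f = (1/2)^(τ/t½) = (1/2)^(4/8) ≈ 0.7071.
C₀ = D/Vd = 1308/181 ≈ 7.227 mcg/mL.
Before the 4th dose, 3 doses have been given. Superposition: Cmin = C₀·(f + f² + … + f^3).
≈ 7.227 × (0.7071 + 0.5000 + 0.3535) ≈ 7.227 × 1.5606 ≈ 11.278 mcg/mL.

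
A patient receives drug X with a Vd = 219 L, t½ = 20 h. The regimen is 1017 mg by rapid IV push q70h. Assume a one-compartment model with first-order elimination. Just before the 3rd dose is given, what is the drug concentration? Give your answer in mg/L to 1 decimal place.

0.4 mg/L

f = (1/2)^(τ/t½) = (1/2)^(70/20) ≈ 0.0884.
C₀ = D/Vd = 1017/219 ≈ 4.644 mg/L.
Before the 3rd dose, 2 doses have been given. Superposition: Cmin = C₀·(f + f²).
≈ 4.644 × (0.0884 + 0.0078) ≈ 4.644 × 0.0962 ≈ 0.447 mg/L.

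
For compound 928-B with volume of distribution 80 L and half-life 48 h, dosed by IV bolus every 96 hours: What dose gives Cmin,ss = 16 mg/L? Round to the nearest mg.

τ/t½ = 96/48 ≈ 2, so f = (1/2)^(96/48) ≈ 0.250000.
Cmin,ss = (D/Vd)·f/(1−f), so D = Cmin,ss·Vd·(1−f)/f.
D = 16 × 80 × (1−f)/f ≈ 16 × 80 × 3.00000 ≈ 3840.00 mg.

3840 mg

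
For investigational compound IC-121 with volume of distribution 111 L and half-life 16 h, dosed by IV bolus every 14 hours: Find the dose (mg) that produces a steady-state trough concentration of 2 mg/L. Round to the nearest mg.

τ/t½ = 14/16 ≈ 0.875, so f = (1/2)^(14/16) ≈ 0.545254.
Cmin,ss = (D/Vd)·f/(1−f), so D = Cmin,ss·Vd·(1−f)/f.
D = 2 × 111 × (1−f)/f ≈ 2 × 111 × 0.83401 ≈ 185.15 mg.

185 mg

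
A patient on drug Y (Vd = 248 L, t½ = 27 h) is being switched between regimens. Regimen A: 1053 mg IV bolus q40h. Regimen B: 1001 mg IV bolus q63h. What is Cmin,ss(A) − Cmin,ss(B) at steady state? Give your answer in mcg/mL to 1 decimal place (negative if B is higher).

1.4 mcg/mL

Regimen A: f = (1/2)^(40/27) ≈ 0.3581; Cmin,ss = (1053/248)·f/(1−f) ≈ 2.369 mcg/mL.
Regimen B: f = (1/2)^(63/27) ≈ 0.1984; Cmin,ss = (1001/248)·f/(1−f) ≈ 0.999 mcg/mL.
Difference ≈ 2.369 − 0.999 ≈ 1.370 mcg/mL.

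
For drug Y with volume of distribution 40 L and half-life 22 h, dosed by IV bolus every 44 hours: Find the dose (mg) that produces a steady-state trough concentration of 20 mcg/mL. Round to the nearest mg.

τ/t½ = 44/22 ≈ 2, so f = (1/2)^(44/22) ≈ 0.250000.
Cmin,ss = (D/Vd)·f/(1−f), so D = Cmin,ss·Vd·(1−f)/f.
D = 20 × 40 × (1−f)/f ≈ 20 × 40 × 3.00000 ≈ 2400.00 mg.

2400 mg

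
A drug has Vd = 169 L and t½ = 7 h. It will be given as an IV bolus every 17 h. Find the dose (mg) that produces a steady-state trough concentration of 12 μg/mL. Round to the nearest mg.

8890 mg

τ/t½ = 17/7 ≈ 2.4286, so f = (1/2)^(17/7) ≈ 0.185749.
Cmin,ss = (D/Vd)·f/(1−f), so D = Cmin,ss·Vd·(1−f)/f.
D = 12 × 169 × (1−f)/f ≈ 12 × 169 × 4.38361 ≈ 8889.96 mg.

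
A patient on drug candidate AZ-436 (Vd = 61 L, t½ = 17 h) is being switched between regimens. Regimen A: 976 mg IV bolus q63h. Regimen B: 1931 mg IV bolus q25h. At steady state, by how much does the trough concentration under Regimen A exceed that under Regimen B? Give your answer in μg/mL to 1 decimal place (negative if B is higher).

-16.5 μg/mL

Regimen A: f = (1/2)^(63/17) ≈ 0.0766; Cmin,ss = (976/61)·f/(1−f) ≈ 1.327 μg/mL.
Regimen B: f = (1/2)^(25/17) ≈ 0.3608; Cmin,ss = (1931/61)·f/(1−f) ≈ 17.868 μg/mL.
Difference ≈ 1.327 − 17.868 ≈ -16.541 μg/mL.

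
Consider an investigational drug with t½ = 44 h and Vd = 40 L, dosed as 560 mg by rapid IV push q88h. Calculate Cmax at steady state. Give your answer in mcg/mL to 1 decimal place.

The dosing interval is 2 half-lives, so f = 2^(−2) = 0.25.
Accumulation ratio R = 1/(1 − f) = 1/0.75 = 4/3.
Single-dose peak C₀ = D/Vd = 560/40 = 14 mcg/mL.
Steady-state peak Cmax,ss = C₀·R = 14 × 4/3 ≈ 18.667 mcg/mL.

18.7 mcg/mL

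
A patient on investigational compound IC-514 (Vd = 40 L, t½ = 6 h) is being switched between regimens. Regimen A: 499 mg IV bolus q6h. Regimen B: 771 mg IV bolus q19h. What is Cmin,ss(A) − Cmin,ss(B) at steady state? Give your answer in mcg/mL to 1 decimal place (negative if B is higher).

10.1 mcg/mL

Regimen A: f = (1/2)^(6/6) ≈ 0.5000; Cmin,ss = (499/40)·f/(1−f) ≈ 12.475 mcg/mL.
Regimen B: f = (1/2)^(19/6) ≈ 0.1114; Cmin,ss = (771/40)·f/(1−f) ≈ 2.416 mcg/mL.
Difference ≈ 12.475 − 2.416 ≈ 10.059 mcg/mL.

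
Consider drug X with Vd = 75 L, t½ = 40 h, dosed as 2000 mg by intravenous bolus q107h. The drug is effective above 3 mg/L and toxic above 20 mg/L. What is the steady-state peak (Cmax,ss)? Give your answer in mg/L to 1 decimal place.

τ/t½ = 107/40 ≈ 2.675, so fraction remaining f = (1/2)^(107/40) ≈ 0.1566.
At steady state, accumulation factor R = 1/(1 − e^(−kτ)) ≈ 1.1857.
Each bolus raises the concentration by D/Vd = 2000/75 ≈ 26.667 mg/L.
Steady-state peak Cmax,ss = C₀·R ≈ 26.667 × 1.1857 ≈ 31.619 mg/L.
Peak 31.6 mg/L vs MTC 20 mg/L: exceeds toxic threshold.

31.6 mg/L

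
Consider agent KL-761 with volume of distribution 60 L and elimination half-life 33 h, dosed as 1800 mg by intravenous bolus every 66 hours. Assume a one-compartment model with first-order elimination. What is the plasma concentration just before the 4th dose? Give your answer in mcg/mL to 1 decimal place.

9.8 mcg/mL

f = (1/2)^(τ/t½) = (1/2)^(66/33) ≈ 0.2500.
C₀ = D/Vd = 1800/60 ≈ 30.000 mcg/mL.
Before the 4th dose, 3 doses have been given. Superposition: Cmin = C₀·(f + f² + … + f^3).
≈ 30.000 × (0.2500 + 0.0625 + 0.0156) ≈ 30.000 × 0.3281 ≈ 9.843 mcg/mL.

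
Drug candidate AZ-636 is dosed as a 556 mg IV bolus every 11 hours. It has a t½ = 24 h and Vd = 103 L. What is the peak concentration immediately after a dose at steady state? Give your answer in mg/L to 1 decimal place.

19.8 mg/L

Over one 11-h interval, 11/24 ≈ 0.45833 half-lives elapse, leaving f ≈ 0.7278 of each dose.
Accumulation ratio R = 1/(1 − f) ≈ 1/0.2722 ≈ 3.6738.
Each bolus raises the concentration by D/Vd = 556/103 ≈ 5.398 mg/L.
Steady-state peak Cmax,ss = C₀·R ≈ 5.398 × 3.6738 ≈ 19.831 mg/L.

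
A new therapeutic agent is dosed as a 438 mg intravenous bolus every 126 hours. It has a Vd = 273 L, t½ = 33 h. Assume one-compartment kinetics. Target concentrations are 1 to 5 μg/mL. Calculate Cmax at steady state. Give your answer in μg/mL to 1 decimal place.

1.7 μg/mL

k = ln2/t½ = ln2/33 ≈ 0.021004 h⁻¹; fraction remaining f = e^(−kτ) = e^(−0.021004×126) ≈ 0.0709.
At steady state, accumulation factor R = 1/(1 − e^(−kτ)) ≈ 1.0763.
Single-dose peak C₀ = D/Vd = 438/273 ≈ 1.604 μg/mL.
Steady-state peak Cmax,ss = C₀·R ≈ 1.604 × 1.0763 ≈ 1.726 μg/mL.
Peak 1.7 μg/mL vs MTC 5 μg/mL: below toxic threshold.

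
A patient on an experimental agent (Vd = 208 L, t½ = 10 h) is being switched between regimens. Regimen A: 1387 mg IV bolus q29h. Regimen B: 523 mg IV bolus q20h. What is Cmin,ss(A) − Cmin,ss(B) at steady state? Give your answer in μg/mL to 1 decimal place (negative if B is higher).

0.2 μg/mL

Regimen A: f = (1/2)^(29/10) ≈ 0.1340; Cmin,ss = (1387/208)·f/(1−f) ≈ 1.032 μg/mL.
Regimen B: f = (1/2)^(20/10) ≈ 0.2500; Cmin,ss = (523/208)·f/(1−f) ≈ 0.838 μg/mL.
Difference ≈ 1.032 − 0.838 ≈ 0.194 μg/mL.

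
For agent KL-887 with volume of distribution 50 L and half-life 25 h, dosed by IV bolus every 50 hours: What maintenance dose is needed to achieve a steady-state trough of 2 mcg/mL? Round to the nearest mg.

τ/t½ = 50/25 ≈ 2, so f = (1/2)^(50/25) ≈ 0.250000.
Cmin,ss = (D/Vd)·f/(1−f), so D = Cmin,ss·Vd·(1−f)/f.
D = 2 × 50 × (1−f)/f ≈ 2 × 50 × 3.00000 ≈ 300.00 mg.

300 mg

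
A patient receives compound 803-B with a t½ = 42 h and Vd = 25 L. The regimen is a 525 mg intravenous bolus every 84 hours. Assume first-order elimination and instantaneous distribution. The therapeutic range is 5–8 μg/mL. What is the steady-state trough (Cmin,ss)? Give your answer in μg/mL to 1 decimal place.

7.0 μg/mL

The dosing interval is 2 half-lives, so f = 2^(−2) = 0.25.
Accumulation ratio R = 1/(1 − f) = 1/0.75 = 4/3.
Single-dose peak C₀ = D/Vd = 525/25 = 21 μg/mL.
Steady-state peak Cmax,ss = C₀·R = 21 × 4/3 ≈ 28.000 μg/mL.
Steady-state trough Cmin,ss = Cmax,ss·f ≈ 28.000 × 0.25 ≈ 7.000 μg/mL.
Trough 7.0 μg/mL vs MEC 5 μg/mL: adequate.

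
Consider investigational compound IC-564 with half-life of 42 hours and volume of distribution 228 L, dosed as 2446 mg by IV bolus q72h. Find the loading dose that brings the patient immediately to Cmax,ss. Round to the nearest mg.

f = (1/2)^(72/42) ≈ 0.304753; accumulation ratio R = 1/(1−f) ≈ 1.43834.
Loading dose to hit Cmax,ss on first dose: D_load = D_maint·R ≈ 2446 × 1.43834 ≈ 3518.18 mg.

3518 mg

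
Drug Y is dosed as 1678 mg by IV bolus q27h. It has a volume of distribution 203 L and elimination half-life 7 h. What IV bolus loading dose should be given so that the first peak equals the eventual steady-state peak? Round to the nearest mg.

f = (1/2)^(27/7) ≈ 0.069006; accumulation ratio R = 1/(1−f) ≈ 1.07412.
Loading dose to hit Cmax,ss on first dose: D_load = D_maint·R ≈ 1678 × 1.07412 ≈ 1802.37 mg.

1802 mg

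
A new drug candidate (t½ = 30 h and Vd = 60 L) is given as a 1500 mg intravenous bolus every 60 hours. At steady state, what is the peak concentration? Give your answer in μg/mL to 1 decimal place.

The dosing interval is 2 half-lives, so f = 2^(−2) = 0.25.
At steady state, R = 1/(1 − 0.25) = 4/3.
Single-dose peak C₀ = D/Vd = 1500/60 = 25 μg/mL.
Steady-state peak Cmax,ss = C₀·R = 25 × 4/3 ≈ 33.333 μg/mL.

33.3 μg/mL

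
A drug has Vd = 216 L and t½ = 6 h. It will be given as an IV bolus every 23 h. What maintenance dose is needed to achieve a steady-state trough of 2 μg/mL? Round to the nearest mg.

5726 mg

τ/t½ = 23/6 ≈ 3.8333, so f = (1/2)^(23/6) ≈ 0.070154.
Cmin,ss = (D/Vd)·f/(1−f), so D = Cmin,ss·Vd·(1−f)/f.
D = 2 × 216 × (1−f)/f ≈ 2 × 216 × 13.25435 ≈ 5725.88 mg.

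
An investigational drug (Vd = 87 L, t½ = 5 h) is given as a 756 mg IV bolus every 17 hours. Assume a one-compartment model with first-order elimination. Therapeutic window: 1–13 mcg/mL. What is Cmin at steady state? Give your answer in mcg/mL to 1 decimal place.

τ/t½ = 17/5 ≈ 3.4, so fraction remaining f = (1/2)^(17/5) ≈ 0.0947.
Single-dose peak C₀ = D/Vd = 756/87 ≈ 8.690 mcg/mL.
Steady-state trough Cmin,ss = C₀·f/(1−f) ≈ 8.690 × 0.0947/0.9053 ≈ 0.909 mcg/mL.
Trough 0.9 mcg/mL vs MEC 1 mcg/mL: subtherapeutic.

0.9 mcg/mL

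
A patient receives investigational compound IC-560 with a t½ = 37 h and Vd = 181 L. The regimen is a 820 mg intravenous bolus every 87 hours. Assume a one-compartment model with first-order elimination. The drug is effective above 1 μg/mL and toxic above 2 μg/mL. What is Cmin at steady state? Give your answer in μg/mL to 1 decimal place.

1.1 μg/mL

Over one 87-h interval, 87/37 ≈ 2.3514 half-lives elapse, leaving f ≈ 0.1960 of each dose.
Accumulation ratio R = 1/(1 − f) ≈ 1/0.8040 ≈ 1.2438.
Single-dose peak C₀ = D/Vd = 820/181 ≈ 4.530 μg/mL.
Cmax,ss = C₀/(1 − f) ≈ 4.530/0.8040 ≈ 5.634 μg/mL.
Steady-state trough Cmin,ss = Cmax,ss·f ≈ 5.634 × 0.1960 ≈ 1.104 μg/mL.
Trough 1.1 μg/mL vs MEC 1 μg/mL: adequate.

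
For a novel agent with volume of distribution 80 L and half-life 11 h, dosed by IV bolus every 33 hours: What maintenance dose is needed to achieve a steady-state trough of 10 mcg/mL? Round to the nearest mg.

5600 mg

τ/t½ = 33/11 ≈ 3, so f = (1/2)^(33/11) ≈ 0.125000.
Cmin,ss = (D/Vd)·f/(1−f), so D = Cmin,ss·Vd·(1−f)/f.
D = 10 × 80 × (1−f)/f ≈ 10 × 80 × 7.00000 ≈ 5600.00 mg.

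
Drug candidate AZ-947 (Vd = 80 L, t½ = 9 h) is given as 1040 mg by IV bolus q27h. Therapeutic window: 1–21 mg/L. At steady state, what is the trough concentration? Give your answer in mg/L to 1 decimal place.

1.9 mg/L

τ = 27 h = 3 half-lives, so f = (1/2)^3 = 0.125.
Accumulation ratio R = 1/(1 − f) = 1/0.875 = 8/7.
Single-dose peak C₀ = D/Vd = 1040/80 = 13 mg/L.
Steady-state peak Cmax,ss = C₀·R = 13 × 8/7 ≈ 14.857 mg/L.
Steady-state trough Cmin,ss = Cmax,ss·f ≈ 14.857 × 0.125 ≈ 1.857 mg/L.
Trough 1.9 mg/L vs MEC 1 mg/L: adequate.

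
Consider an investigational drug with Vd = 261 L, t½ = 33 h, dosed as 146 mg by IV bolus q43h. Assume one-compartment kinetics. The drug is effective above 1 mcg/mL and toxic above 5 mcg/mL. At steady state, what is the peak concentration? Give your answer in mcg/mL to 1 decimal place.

0.9 mcg/mL

Over one 43-h interval, 43/33 ≈ 1.303 half-lives elapse, leaving f ≈ 0.4053 of each dose.
Accumulation ratio R = 1/(1 − f) ≈ 1/0.5947 ≈ 1.6815.
Each bolus raises the concentration by D/Vd = 146/261 ≈ 0.559 mcg/mL.
Cmax,ss = C₀/(1 − f) ≈ 0.559/0.5947 ≈ 0.940 mcg/mL.
Peak 0.9 mcg/mL vs MTC 5 mcg/mL: below toxic threshold.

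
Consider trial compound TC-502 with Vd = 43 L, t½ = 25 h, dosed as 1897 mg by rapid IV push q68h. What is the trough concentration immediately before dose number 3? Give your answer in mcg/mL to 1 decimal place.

7.7 mcg/mL

f = (1/2)^(τ/t½) = (1/2)^(68/25) ≈ 0.1518.
C₀ = D/Vd = 1897/43 ≈ 44.116 mcg/mL.
Before the 3rd dose, 2 doses have been given. Superposition: Cmin = C₀·(f + f²).
≈ 44.116 × (0.1518 + 0.0230) ≈ 44.116 × 0.1748 ≈ 7.711 mcg/mL.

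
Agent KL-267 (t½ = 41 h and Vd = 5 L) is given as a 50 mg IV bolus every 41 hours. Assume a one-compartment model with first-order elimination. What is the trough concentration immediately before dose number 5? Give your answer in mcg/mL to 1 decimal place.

f = (1/2)^(τ/t½) = (1/2)^(41/41) ≈ 0.5000.
C₀ = D/Vd = 50/5 ≈ 10.000 mcg/mL.
Before the 5th dose, 4 doses have been given. Superposition: Cmin = C₀·(f + f² + … + f^4).
≈ 10.000 × (0.5000 + 0.2500 + 0.1250 + 0.0625) ≈ 10.000 × 0.9375 ≈ 9.375 mcg/mL.

9.4 mcg/mL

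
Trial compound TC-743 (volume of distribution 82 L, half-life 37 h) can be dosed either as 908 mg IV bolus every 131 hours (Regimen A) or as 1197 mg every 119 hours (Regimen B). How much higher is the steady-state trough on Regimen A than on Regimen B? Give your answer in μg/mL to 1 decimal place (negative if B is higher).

Regimen A: f = (1/2)^(131/37) ≈ 0.0859; Cmin,ss = (908/82)·f/(1−f) ≈ 1.041 μg/mL.
Regimen B: f = (1/2)^(119/37) ≈ 0.1076; Cmin,ss = (1197/82)·f/(1−f) ≈ 1.760 μg/mL.
Difference ≈ 1.041 − 1.760 ≈ -0.719 μg/mL.

-0.7 μg/mL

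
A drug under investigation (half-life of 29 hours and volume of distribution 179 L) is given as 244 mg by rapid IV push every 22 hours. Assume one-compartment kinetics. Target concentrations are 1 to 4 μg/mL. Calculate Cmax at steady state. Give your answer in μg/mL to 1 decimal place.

τ/t½ = 22/29 ≈ 0.75862, so fraction remaining f = (1/2)^(22/29) ≈ 0.5911.
Accumulation ratio R = 1/(1 − f) ≈ 1/0.4089 ≈ 2.4456.
Single-dose peak C₀ = D/Vd = 244/179 ≈ 1.363 μg/mL.
Steady-state peak Cmax,ss = C₀·R ≈ 1.363 × 2.4456 ≈ 3.333 μg/mL.
Peak 3.3 μg/mL vs MTC 4 μg/mL: below toxic threshold.

3.3 μg/mL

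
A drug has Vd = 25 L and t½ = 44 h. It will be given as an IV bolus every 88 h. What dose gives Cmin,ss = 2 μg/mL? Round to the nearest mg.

τ/t½ = 88/44 ≈ 2, so f = (1/2)^(88/44) ≈ 0.250000.
Cmin,ss = (D/Vd)·f/(1−f), so D = Cmin,ss·Vd·(1−f)/f.
D = 2 × 25 × (1−f)/f ≈ 2 × 25 × 3.00000 ≈ 150.00 mg.

150 mg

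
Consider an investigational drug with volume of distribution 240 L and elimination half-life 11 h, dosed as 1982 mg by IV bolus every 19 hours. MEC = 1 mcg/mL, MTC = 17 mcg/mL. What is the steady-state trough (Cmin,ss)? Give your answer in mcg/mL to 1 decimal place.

τ/t½ = 19/11 ≈ 1.7273, so fraction remaining f = (1/2)^(19/11) ≈ 0.3020.
Each bolus raises the concentration by D/Vd = 1982/240 ≈ 8.258 mcg/mL.
Steady-state trough Cmin,ss = C₀·f/(1−f) ≈ 8.258 × 0.3020/0.6980 ≈ 3.573 mcg/mL.
Trough 3.6 mcg/mL vs MEC 1 mcg/mL: adequate.

3.6 mcg/mL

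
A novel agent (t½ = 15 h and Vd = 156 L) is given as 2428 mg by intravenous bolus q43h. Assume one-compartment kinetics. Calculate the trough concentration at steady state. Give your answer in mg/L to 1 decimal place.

Over one 43-h interval, 43/15 ≈ 2.8667 half-lives elapse, leaving f ≈ 0.1371 of each dose.
Each bolus raises the concentration by D/Vd = 2428/156 ≈ 15.564 mg/L.
Steady-state trough Cmin,ss = C₀·f/(1−f) ≈ 15.564 × 0.1371/0.8629 ≈ 2.473 mg/L.

2.5 mg/L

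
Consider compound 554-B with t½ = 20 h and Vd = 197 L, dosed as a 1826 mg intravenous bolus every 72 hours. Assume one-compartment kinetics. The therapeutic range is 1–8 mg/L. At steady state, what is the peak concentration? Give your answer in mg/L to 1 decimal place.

10.1 mg/L

τ/t½ = 72/20 ≈ 3.6, so fraction remaining f = (1/2)^(72/20) ≈ 0.0825.
Accumulation ratio R = 1/(1 − f) ≈ 1/0.9175 ≈ 1.0899.
Single-dose peak C₀ = D/Vd = 1826/197 ≈ 9.269 mg/L.
Steady-state peak Cmax,ss = C₀·R ≈ 9.269 × 1.0899 ≈ 10.102 mg/L.
Peak 10.1 mg/L vs MTC 8 mg/L: exceeds toxic threshold.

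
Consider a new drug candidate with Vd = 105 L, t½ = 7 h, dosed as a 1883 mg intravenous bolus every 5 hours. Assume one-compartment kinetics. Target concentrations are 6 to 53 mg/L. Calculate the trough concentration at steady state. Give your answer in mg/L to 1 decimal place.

τ/t½ = 5/7 ≈ 0.71429, so fraction remaining f = (1/2)^(5/7) ≈ 0.6095.
Single-dose peak C₀ = D/Vd = 1883/105 ≈ 17.933 mg/L.
Steady-state trough Cmin,ss = C₀·f/(1−f) ≈ 17.933 × 0.6095/0.3905 ≈ 27.990 mg/L.
Trough 28.0 mg/L vs MEC 6 mg/L: adequate.

28.0 mg/L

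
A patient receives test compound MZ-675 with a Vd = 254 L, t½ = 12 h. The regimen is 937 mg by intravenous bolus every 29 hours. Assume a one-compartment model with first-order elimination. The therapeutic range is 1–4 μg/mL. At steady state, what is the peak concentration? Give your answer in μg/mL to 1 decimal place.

4.5 μg/mL

τ/t½ = 29/12 ≈ 2.4167, so fraction remaining f = (1/2)^(29/12) ≈ 0.1873.
At steady state, accumulation factor R = 1/(1 − e^(−kτ)) ≈ 1.2305.
Single-dose peak C₀ = D/Vd = 937/254 ≈ 3.689 μg/mL.
Steady-state peak Cmax,ss = C₀·R ≈ 3.689 × 1.2305 ≈ 4.539 μg/mL.
Peak 4.5 μg/mL vs MTC 4 μg/mL: exceeds toxic threshold.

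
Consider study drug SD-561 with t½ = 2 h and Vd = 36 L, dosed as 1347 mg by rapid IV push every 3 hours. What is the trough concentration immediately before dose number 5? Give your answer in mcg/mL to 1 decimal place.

f = (1/2)^(τ/t½) = (1/2)^(3/2) ≈ 0.3536.
C₀ = D/Vd = 1347/36 ≈ 37.417 mcg/mL.
Before the 5th dose, 4 doses have been given. Superposition: Cmin = C₀·(f + f² + … + f^4).
≈ 37.417 × (0.3536 + 0.1250 + 0.0442 + 0.0156) ≈ 37.417 × 0.5384 ≈ 20.145 mcg/mL.

20.1 mcg/mL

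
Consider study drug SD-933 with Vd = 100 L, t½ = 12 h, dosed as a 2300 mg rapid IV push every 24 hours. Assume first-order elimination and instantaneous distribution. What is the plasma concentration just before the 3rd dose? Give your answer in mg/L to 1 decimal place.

7.2 mg/L

f = (1/2)^(τ/t½) = (1/2)^(24/12) ≈ 0.2500.
C₀ = D/Vd = 2300/100 ≈ 23.000 mg/L.
Before the 3rd dose, 2 doses have been given. Superposition: Cmin = C₀·(f + f²).
≈ 23.000 × (0.2500 + 0.0625) ≈ 23.000 × 0.3125 ≈ 7.188 mg/L.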